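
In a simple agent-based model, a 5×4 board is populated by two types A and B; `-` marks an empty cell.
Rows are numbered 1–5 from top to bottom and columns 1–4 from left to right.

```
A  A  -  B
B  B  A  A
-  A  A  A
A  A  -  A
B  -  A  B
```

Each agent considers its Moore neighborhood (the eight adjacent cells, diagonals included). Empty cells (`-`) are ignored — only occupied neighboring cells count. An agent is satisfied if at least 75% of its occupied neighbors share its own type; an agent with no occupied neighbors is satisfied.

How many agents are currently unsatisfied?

11

(1,1)A 1/3 not
(1,2)A 2/4 not
(1,4)B 0/2 not
(2,1)B 1/4 not
(2,2)B 1/6 not
(2,3)A 5/7 not
(2,4)A 3/4 satisfied
(3,2)A 4/6 not
(3,3)A 6/7 satisfied
(3,4)A 4/4 satisfied
(4,1)A 2/3 not
(4,2)A 4/5 satisfied
(4,4)A 3/4 satisfied
(5,1)B 0/2 not
(5,3)A 2/3 not
(5,4)B 0/2 not
Unsatisfied: (1,1), (1,2), (1,4), (2,1), (2,2), (2,3), (3,2), (4,1), (5,1), (5,3), (5,4) — 11 in total.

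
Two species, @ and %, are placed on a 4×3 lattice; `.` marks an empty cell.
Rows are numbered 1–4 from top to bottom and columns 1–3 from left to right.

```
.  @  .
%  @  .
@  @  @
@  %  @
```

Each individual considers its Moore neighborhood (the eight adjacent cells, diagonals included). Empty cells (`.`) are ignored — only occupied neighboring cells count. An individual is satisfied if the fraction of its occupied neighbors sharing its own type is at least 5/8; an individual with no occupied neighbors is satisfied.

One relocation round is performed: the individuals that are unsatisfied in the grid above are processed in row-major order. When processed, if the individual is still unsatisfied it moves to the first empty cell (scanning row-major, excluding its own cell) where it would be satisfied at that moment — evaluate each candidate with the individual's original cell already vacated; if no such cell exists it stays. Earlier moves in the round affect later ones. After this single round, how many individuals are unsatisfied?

3

Initially unsatisfied (in order): (1,2), (2,1), (3,1), (4,2).
  (1,2) → (1,3).
  (2,1): no empty cell satisfies it; stays.
  (3,1) → (1,2).
  (4,2): no empty cell satisfies it; stays.
Resulting grid:
. @ @
% @ .
. @ @
@ % @
Unsatisfied now: (2,1), (4,1), (4,2).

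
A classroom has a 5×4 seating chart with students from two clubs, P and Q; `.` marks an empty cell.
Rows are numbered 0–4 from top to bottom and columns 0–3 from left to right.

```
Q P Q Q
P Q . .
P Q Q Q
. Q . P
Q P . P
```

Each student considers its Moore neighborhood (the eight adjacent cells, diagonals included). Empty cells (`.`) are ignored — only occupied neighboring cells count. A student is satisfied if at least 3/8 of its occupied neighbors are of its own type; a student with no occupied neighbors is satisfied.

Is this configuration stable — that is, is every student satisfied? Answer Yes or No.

Row 0: (0,0)Q 1/3 unhappy · (0,1)P 1/4 unhappy · (0,2)Q 2/3 ok · (0,3)Q 1/1 ok
Row 1: (1,0)P 2/5 ok · (1,1)Q 4/7 ok
Row 2: (2,0)P 1/4 unhappy · (2,1)Q 3/5 ok · (2,2)Q 4/5 ok · (2,3)Q 1/2 ok
Row 3: (3,1)Q 3/5 ok · (3,3)P 1/3 unhappy
Row 4: (4,0)Q 1/2 ok · (4,1)P 0/2 unhappy · (4,3)P 1/1 ok
For instance (0,0) has only 1/3 same-type neighbors, below 3/8.

No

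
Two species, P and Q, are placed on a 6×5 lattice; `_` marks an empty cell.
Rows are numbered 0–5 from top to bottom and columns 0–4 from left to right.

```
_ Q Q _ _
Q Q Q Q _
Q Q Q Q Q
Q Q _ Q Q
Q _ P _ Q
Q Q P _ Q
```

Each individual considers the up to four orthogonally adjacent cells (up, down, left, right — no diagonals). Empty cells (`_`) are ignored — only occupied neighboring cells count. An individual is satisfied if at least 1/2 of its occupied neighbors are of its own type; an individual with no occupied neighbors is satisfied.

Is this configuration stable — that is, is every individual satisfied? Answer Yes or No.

Yes

(0,1)Q 2/2 satisfied
(0,2)Q 2/2 satisfied
(1,0)Q 2/2 satisfied
(1,1)Q 4/4 satisfied
(1,2)Q 4/4 satisfied
(1,3)Q 2/2 satisfied
(2,0)Q 3/3 satisfied
(2,1)Q 4/4 satisfied
(2,2)Q 3/3 satisfied
(2,3)Q 4/4 satisfied
(2,4)Q 2/2 satisfied
(3,0)Q 3/3 satisfied
(3,1)Q 2/2 satisfied
(3,3)Q 2/2 satisfied
(3,4)Q 3/3 satisfied
(4,0)Q 2/2 satisfied
(4,2)P 1/1 satisfied
(4,4)Q 2/2 satisfied
(5,0)Q 2/2 satisfied
(5,1)Q 1/2 satisfied
(5,2)P 1/2 satisfied
(5,4)Q 1/1 satisfied
All meet the threshold, so the configuration is stable.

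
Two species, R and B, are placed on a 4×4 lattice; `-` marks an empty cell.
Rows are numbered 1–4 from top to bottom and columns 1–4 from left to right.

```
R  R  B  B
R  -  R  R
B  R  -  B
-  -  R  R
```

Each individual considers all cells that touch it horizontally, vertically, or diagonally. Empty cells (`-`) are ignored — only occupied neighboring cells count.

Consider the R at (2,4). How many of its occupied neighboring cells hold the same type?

Occupied neighbors of (2,4): (1,3)=B, (1,4)=B, (2,3)=R, (3,4)=B.
Same type (R): 1 of 4.

1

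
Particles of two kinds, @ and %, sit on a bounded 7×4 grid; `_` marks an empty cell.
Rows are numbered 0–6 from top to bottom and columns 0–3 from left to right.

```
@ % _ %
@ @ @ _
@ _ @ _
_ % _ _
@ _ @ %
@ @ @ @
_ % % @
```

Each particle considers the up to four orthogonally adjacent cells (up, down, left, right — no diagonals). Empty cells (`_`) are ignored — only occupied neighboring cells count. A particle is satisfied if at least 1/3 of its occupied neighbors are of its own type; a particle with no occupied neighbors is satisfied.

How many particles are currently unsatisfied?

(0,0)@ 1/2 satisfied
(0,1)% 0/2 not
(0,3)% 0/0 satisfied
(1,0)@ 3/3 satisfied
(1,1)@ 2/3 satisfied
(1,2)@ 2/2 satisfied
(2,0)@ 1/1 satisfied
(2,2)@ 1/1 satisfied
(3,1)% 0/0 satisfied
(4,0)@ 1/1 satisfied
(4,2)@ 1/2 satisfied
(4,3)% 0/2 not
(5,0)@ 2/2 satisfied
(5,1)@ 2/3 satisfied
(5,2)@ 3/4 satisfied
(5,3)@ 2/3 satisfied
(6,1)% 1/2 satisfied
(6,2)% 1/3 satisfied
(6,3)@ 1/2 satisfied
Unsatisfied: (0,1), (4,3) — 2 in total.

2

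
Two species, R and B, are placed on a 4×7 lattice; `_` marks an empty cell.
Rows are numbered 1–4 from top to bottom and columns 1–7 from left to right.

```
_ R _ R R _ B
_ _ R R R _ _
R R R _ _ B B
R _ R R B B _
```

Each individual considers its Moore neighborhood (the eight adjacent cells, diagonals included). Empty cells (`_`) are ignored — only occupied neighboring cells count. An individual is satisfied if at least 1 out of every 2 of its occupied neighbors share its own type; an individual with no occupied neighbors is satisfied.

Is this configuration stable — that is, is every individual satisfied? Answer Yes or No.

Yes

Row 1: (1,2)R 1/1 satisfied · (1,4)R 4/4 satisfied · (1,5)R 3/3 satisfied · (1,7)B 0/0 satisfied
Row 2: (2,3)R 5/5 satisfied · (2,4)R 5/5 satisfied · (2,5)R 3/4 satisfied
Row 3: (3,1)R 2/2 satisfied · (3,2)R 5/5 satisfied · (3,3)R 5/5 satisfied · (3,6)B 3/4 satisfied · (3,7)B 2/2 satisfied
Row 4: (4,1)R 2/2 satisfied · (4,3)R 3/3 satisfied · (4,4)R 2/3 satisfied · (4,5)B 2/3 satisfied · (4,6)B 3/3 satisfied
All meet the threshold, so the configuration is stable.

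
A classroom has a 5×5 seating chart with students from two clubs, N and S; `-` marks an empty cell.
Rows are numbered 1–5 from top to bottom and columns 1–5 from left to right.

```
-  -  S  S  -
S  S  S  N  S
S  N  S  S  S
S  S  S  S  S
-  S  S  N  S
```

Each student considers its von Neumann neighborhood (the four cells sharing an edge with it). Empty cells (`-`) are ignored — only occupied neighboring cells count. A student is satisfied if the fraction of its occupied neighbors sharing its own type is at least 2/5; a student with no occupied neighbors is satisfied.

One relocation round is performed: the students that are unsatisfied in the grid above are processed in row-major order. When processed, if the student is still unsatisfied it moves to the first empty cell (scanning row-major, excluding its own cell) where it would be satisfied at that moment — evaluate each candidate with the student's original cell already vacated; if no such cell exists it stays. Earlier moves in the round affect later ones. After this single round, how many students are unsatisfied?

Initially unsatisfied (in order): (2,4), (3,2), (5,4).
  (2,4): no empty cell satisfies it; stays.
  (3,2): no empty cell satisfies it; stays.
  (5,4): no empty cell satisfies it; stays.
Resulting grid:
- - S S -
S S S N S
S N S S S
S S S S S
- S S N S
Unsatisfied now: (2,4), (3,2), (5,4).

3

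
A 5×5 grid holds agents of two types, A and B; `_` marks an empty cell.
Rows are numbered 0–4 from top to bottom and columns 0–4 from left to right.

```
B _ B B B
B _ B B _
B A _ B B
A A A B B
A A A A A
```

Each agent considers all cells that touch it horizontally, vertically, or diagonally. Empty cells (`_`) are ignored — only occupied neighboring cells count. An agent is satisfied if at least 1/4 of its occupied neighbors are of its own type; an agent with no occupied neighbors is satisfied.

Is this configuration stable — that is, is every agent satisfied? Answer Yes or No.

Row 0: (0,0)B 1/1 ok · (0,2)B 3/3 ok · (0,3)B 4/4 ok · (0,4)B 2/2 ok
Row 1: (1,0)B 2/3 ok · (1,2)B 4/5 ok · (1,3)B 6/6 ok
Row 2: (2,0)B 1/4 ok · (2,1)A 3/6 ok · (2,3)B 5/6 ok · (2,4)B 4/4 ok
Row 3: (3,0)A 4/5 ok · (3,1)A 6/7 ok · (3,2)A 5/7 ok · (3,3)B 3/7 ok · (3,4)B 3/5 ok
Row 4: (4,0)A 3/3 ok · (4,1)A 5/5 ok · (4,2)A 4/5 ok · (4,3)A 3/5 ok · (4,4)A 1/3 ok
All meet the threshold, so the configuration is stable.

Yes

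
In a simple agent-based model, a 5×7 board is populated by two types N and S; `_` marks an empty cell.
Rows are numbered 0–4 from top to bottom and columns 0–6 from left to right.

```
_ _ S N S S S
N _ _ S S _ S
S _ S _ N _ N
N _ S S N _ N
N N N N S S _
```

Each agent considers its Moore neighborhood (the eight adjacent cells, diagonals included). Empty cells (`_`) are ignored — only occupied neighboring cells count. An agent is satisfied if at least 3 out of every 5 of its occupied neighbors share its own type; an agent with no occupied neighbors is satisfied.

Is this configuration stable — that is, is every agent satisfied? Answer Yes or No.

Row 0: (0,2)S 1/2 ✗ · (0,3)N 0/4 ✗ · (0,4)S 3/4 ✓ · (0,5)S 4/4 ✓ · (0,6)S 2/2 ✓
Row 1: (1,0)N 0/1 ✗ · (1,3)S 4/6 ✓ · (1,4)S 3/5 ✓ · (1,6)S 2/3 ✓
Row 2: (2,0)S 0/2 ✗ · (2,2)S 3/3 ✓ · (2,4)N 1/4 ✗ · (2,6)N 1/2 ✗
Row 3: (3,0)N 2/3 ✓ · (3,2)S 2/5 ✗ · (3,3)S 3/7 ✗ · (3,4)N 2/5 ✗ · (3,6)N 1/2 ✗
Row 4: (4,0)N 2/2 ✓ · (4,1)N 3/4 ✓ · (4,2)N 2/4 ✗ · (4,3)N 2/5 ✗ · (4,4)S 2/4 ✗ · (4,5)S 1/3 ✗
For instance (0,2) has only 1/2 same-type neighbors, below 3/5.

No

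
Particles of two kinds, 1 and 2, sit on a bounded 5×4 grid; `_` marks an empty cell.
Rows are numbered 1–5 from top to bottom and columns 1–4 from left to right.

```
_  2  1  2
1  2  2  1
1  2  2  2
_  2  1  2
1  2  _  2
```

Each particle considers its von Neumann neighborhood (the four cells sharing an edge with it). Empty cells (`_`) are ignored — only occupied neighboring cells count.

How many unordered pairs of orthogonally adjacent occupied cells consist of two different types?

12

Scan each occupied cell's neighbors to the right and below so each pair is counted once.
From row 1: 4 unlike of 5 pairs (running 4/5).
From row 2: 3 unlike of 7 pairs (running 7/12).
From row 3: 2 unlike of 6 pairs (running 9/18).
From row 4: 2 unlike of 4 pairs (running 11/22).
From row 5: 1 unlike of 1 pairs (running 12/23).
Total adjacent occupied pairs: 23; unlike-type pairs: 12.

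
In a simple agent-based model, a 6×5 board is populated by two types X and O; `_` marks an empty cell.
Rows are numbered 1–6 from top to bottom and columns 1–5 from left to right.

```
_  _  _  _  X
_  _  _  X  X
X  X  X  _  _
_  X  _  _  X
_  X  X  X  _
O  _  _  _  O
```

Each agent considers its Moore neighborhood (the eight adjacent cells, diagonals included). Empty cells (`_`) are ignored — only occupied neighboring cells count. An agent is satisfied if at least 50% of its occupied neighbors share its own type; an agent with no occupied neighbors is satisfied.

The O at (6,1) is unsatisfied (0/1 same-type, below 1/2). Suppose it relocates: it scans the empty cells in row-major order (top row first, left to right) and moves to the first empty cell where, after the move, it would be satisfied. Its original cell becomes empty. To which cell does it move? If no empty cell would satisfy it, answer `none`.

Vacating (6,1). Empty cells in order:
  (1,1): 0/0 same-type → satisfied — stop here.

(1,1)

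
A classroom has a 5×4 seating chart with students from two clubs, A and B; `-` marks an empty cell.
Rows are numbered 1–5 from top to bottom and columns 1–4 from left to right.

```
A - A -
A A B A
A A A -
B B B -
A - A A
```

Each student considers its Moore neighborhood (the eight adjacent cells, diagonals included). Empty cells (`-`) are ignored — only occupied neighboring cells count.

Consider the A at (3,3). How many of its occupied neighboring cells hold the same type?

3

Occupied neighbors of (3,3): (2,2)=A, (2,3)=B, (2,4)=A, (3,2)=A, (4,2)=B, (4,3)=B.
Same type (A): 3 of 6.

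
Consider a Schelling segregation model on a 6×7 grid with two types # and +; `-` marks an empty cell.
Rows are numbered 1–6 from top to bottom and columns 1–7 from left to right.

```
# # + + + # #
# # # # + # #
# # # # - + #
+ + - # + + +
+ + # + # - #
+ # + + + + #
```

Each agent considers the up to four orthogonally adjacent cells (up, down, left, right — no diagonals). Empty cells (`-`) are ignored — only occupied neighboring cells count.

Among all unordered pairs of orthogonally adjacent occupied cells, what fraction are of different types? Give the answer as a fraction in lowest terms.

Scan each occupied cell's neighbors to the right and below so each pair is counted once.
Row 1: #(1,1)–#(1,2)= #(1,1)–#(2,1)= #(1,2)–+(1,3)≠ #(1,2)–#(2,2)= +(1,3)–+(1,4)= +(1,3)–#(2,3)≠ +(1,4)–+(1,5)= +(1,4)–#(2,4)≠ +(1,5)–#(1,6)≠ +(1,5)–+(2,5)= #(1,6)–#(1,7)= #(1,6)–#(2,6)= #(1,7)–#(2,7)=  → 4/13 unlike.
Row 2: #(2,1)–#(2,2)= #(2,1)–#(3,1)= #(2,2)–#(2,3)= #(2,2)–#(3,2)= #(2,3)–#(2,4)= #(2,3)–#(3,3)= #(2,4)–+(2,5)≠ #(2,4)–#(3,4)= +(2,5)–#(2,6)≠ #(2,6)–#(2,7)= #(2,6)–+(3,6)≠ #(2,7)–#(3,7)=  → 3/12 unlike.
Row 3: #(3,1)–#(3,2)= #(3,1)–+(4,1)≠ #(3,2)–#(3,3)= #(3,2)–+(4,2)≠ #(3,3)–#(3,4)= #(3,4)–#(4,4)= +(3,6)–#(3,7)≠ +(3,6)–+(4,6)= #(3,7)–+(4,7)≠  → 4/9 unlike.
Row 4: +(4,1)–+(4,2)= +(4,1)–+(5,1)= +(4,2)–+(5,2)= #(4,4)–+(4,5)≠ #(4,4)–+(5,4)≠ +(4,5)–+(4,6)= +(4,5)–#(5,5)≠ +(4,6)–+(4,7)= +(4,7)–#(5,7)≠  → 4/9 unlike.
Row 5: +(5,1)–+(5,2)= +(5,1)–+(6,1)= +(5,2)–#(5,3)≠ +(5,2)–#(6,2)≠ #(5,3)–+(5,4)≠ #(5,3)–+(6,3)≠ +(5,4)–#(5,5)≠ +(5,4)–+(6,4)= #(5,5)–+(6,5)≠ #(5,7)–#(6,7)=  → 6/10 unlike.
Row 6: +(6,1)–#(6,2)≠ #(6,2)–+(6,3)≠ +(6,3)–+(6,4)= +(6,4)–+(6,5)= +(6,5)–+(6,6)= +(6,6)–#(6,7)≠  → 3/6 unlike.
Total adjacent occupied pairs: 59; unlike-type pairs: 24.
24/59 is already in lowest terms.

24/59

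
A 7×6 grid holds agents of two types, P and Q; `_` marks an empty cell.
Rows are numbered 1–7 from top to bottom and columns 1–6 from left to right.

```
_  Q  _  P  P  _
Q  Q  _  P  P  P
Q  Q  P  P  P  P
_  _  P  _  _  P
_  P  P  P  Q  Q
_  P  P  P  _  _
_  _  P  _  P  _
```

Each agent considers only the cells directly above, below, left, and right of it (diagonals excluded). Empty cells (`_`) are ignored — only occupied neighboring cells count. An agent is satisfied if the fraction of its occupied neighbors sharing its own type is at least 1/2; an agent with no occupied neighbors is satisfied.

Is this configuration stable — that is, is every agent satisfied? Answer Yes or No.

(1,2)Q 1/1 satisfied
(1,4)P 2/2 satisfied
(1,5)P 2/2 satisfied
(2,1)Q 2/2 satisfied
(2,2)Q 3/3 satisfied
(2,4)P 3/3 satisfied
(2,5)P 4/4 satisfied
(2,6)P 2/2 satisfied
(3,1)Q 2/2 satisfied
(3,2)Q 2/3 satisfied
(3,3)P 2/3 satisfied
(3,4)P 3/3 satisfied
(3,5)P 3/3 satisfied
(3,6)P 3/3 satisfied
(4,3)P 2/2 satisfied
(4,6)P 1/2 satisfied
(5,2)P 2/2 satisfied
(5,3)P 4/4 satisfied
(5,4)P 2/3 satisfied
(5,5)Q 1/2 satisfied
(5,6)Q 1/2 satisfied
(6,2)P 2/2 satisfied
(6,3)P 4/4 satisfied
(6,4)P 2/2 satisfied
(7,3)P 1/1 satisfied
(7,5)P 0/0 satisfied
All meet the threshold, so the configuration is stable.

Yes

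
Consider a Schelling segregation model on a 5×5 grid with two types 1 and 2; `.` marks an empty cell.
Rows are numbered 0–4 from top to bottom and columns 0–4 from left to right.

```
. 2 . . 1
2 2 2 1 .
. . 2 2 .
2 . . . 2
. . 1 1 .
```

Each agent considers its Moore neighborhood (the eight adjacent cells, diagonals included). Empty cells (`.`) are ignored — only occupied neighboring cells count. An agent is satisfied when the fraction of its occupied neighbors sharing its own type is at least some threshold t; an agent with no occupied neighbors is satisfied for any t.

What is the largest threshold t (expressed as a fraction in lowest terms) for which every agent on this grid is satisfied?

1/4

Row 0: (0,1)2 3/3 · (0,4)1 1/1
Row 1: (1,0)2 2/2 · (1,1)2 4/4 · (1,2)2 4/5 · (1,3)1 1/4
Row 2: (2,2)2 3/4 · (2,3)2 3/4
Row 3: (3,0)2 — no occupied neighbors · (3,4)2 1/2
Row 4: (4,2)1 1/1 · (4,3)1 1/2
The smallest same-type fraction is 1/4 at (1,3), which reduces to 1/4. Any threshold above that leaves this agent unsatisfied.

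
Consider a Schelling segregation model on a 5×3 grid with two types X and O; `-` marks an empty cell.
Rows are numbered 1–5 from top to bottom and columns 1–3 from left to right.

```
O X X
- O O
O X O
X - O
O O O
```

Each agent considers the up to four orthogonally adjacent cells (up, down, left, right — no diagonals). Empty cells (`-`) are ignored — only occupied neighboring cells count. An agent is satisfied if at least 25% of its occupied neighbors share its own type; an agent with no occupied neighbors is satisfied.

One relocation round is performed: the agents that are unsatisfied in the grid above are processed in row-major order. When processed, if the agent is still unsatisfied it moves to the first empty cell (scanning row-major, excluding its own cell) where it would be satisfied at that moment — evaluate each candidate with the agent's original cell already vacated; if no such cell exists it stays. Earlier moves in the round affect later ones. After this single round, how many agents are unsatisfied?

Initially unsatisfied (in order): (1,1), (3,1), (3,2), (4,1).
  (1,1) → (2,1).
  (3,1): now satisfied by earlier moves; stays.
  (3,2) → (1,1).
  (4,1): no empty cell satisfies it; stays.
Resulting grid:
X X X
O O O
O - O
X - O
O O O
Unsatisfied now: (4,1).

1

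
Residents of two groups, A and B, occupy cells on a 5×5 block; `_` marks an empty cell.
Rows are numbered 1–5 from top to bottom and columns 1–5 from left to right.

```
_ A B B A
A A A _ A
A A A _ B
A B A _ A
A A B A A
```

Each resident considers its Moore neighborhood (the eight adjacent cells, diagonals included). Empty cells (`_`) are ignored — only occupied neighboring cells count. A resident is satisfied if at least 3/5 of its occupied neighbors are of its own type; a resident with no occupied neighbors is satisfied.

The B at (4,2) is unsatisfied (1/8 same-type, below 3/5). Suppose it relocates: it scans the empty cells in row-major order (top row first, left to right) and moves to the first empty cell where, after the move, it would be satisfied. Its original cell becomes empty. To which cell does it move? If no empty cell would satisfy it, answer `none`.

none

Vacating (4,2). Empty cells in order:
  (1,1): 0/3 same-type → still unsatisfied.
  (2,4): 3/7 same-type → still unsatisfied.
  (3,4): 1/6 same-type → still unsatisfied.
  (4,4): 2/7 same-type → still unsatisfied.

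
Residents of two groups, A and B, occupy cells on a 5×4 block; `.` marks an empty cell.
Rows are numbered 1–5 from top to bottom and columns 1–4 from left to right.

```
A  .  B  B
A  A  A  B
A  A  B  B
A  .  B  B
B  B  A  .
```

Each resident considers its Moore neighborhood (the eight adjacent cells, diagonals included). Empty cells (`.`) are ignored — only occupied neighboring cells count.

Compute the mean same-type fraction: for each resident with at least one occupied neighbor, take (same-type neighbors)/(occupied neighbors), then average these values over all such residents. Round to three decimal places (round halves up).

0.645

(1,1)A 2/2
(1,3)B 2/4
(1,4)B 2/3
(2,1)A 4/4
(2,2)A 5/7
(2,3)A 2/7
(2,4)B 4/5
(3,1)A 4/4
(3,2)A 5/7
(3,3)B 4/7
(3,4)B 4/5
(4,1)A 2/4
(4,3)B 4/6
(4,4)B 3/4
(5,1)B 1/2
(5,2)B 2/4
(5,3)A 0/3
Sum over 17 residents: 2/2 + 2/4 + 2/3 + 4/4 + 5/7 + 2/7 + 4/5 + 4/4 + 5/7 + 4/7 + 4/5 + 2/4 + 4/6 + 3/4 + 1/2 + 2/4 + 0/3 = 4607/420; mean = 4607/420 ÷ 17 = 271/420 = 0.645238… → 0.645.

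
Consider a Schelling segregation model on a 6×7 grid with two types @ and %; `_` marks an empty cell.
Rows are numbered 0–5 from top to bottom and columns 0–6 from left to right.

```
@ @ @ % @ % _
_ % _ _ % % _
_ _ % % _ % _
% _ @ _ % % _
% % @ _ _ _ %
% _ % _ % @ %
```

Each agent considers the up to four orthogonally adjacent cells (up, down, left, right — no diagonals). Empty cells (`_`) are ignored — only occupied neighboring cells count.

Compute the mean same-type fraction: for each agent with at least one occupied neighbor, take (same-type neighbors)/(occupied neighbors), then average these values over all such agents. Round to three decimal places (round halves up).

0.580

Row 0: (0,0)@ 1/1 · (0,1)@ 2/3 · (0,2)@ 1/2 · (0,3)% 0/2 · (0,4)@ 0/3 · (0,5)% 1/2
Row 1: (1,1)% 0/1 · (1,4)% 1/2 · (1,5)% 3/3
Row 2: (2,2)% 1/2 · (2,3)% 1/1 · (2,5)% 2/2
Row 3: (3,0)% 1/1 · (3,2)@ 1/2 · (3,4)% 1/1 · (3,5)% 2/2
Row 4: (4,0)% 3/3 · (4,1)% 1/2 · (4,2)@ 1/3 · (4,6)% 1/1
Row 5: (5,0)% 1/1 · (5,2)% 0/1 · (5,4)% 0/1 · (5,5)@ 0/2 · (5,6)% 1/2
Sum over 25 agents: 1/1 + 2/3 + 1/2 + 0/2 + 0/3 + 1/2 + 0/1 + 1/2 + 3/3 + 1/2 + 1/1 + 2/2 + 1/1 + 1/2 + 1/1 + 2/2 + 3/3 + 1/2 + 1/3 + 1/1 + 1/1 + 0/1 + 0/1 + 0/2 + 1/2 = 29/2; mean = 29/2 ÷ 25 = 29/50 = 0.58 → 0.580.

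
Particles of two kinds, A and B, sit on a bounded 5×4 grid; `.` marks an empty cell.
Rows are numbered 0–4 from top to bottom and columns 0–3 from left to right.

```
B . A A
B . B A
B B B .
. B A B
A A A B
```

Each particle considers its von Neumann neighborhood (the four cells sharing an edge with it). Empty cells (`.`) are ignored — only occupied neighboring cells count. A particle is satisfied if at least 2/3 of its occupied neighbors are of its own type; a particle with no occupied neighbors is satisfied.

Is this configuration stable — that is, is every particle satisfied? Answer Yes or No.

(0,0)B 1/1 satisfied
(0,2)A 1/2 not
(0,3)A 2/2 satisfied
(1,0)B 2/2 satisfied
(1,2)B 1/3 not
(1,3)A 1/2 not
(2,0)B 2/2 satisfied
(2,1)B 3/3 satisfied
(2,2)B 2/3 satisfied
(3,1)B 1/3 not
(3,2)A 1/4 not
(3,3)B 1/2 not
(4,0)A 1/1 satisfied
(4,1)A 2/3 satisfied
(4,2)A 2/3 satisfied
(4,3)B 1/2 not
For instance (0,2) has only 1/2 same-type neighbors, below 2/3.

No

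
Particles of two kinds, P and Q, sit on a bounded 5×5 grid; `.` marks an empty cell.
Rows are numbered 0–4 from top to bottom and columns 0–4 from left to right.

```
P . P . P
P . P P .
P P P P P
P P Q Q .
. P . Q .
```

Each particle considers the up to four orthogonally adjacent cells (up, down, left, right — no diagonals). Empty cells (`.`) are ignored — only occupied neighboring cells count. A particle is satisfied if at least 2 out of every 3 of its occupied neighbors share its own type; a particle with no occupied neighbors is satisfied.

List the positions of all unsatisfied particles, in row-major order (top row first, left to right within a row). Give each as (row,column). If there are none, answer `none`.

(3,2)

(0,0)P 1/1 satisfied
(0,2)P 1/1 satisfied
(0,4)P 0/0 satisfied
(1,0)P 2/2 satisfied
(1,2)P 3/3 satisfied
(1,3)P 2/2 satisfied
(2,0)P 3/3 satisfied
(2,1)P 3/3 satisfied
(2,2)P 3/4 satisfied
(2,3)P 3/4 satisfied
(2,4)P 1/1 satisfied
(3,0)P 2/2 satisfied
(3,1)P 3/4 satisfied
(3,2)Q 1/3 not
(3,3)Q 2/3 satisfied
(4,1)P 1/1 satisfied
(4,3)Q 1/1 satisfied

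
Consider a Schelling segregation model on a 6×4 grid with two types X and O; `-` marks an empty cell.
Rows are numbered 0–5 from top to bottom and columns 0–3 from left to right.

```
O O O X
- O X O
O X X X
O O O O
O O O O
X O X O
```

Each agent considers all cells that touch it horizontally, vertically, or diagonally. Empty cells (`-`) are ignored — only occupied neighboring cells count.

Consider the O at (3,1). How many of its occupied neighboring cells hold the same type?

6

Occupied neighbors of (3,1): (2,0)=O, (2,1)=X, (2,2)=X, (3,0)=O, (3,2)=O, (4,0)=O, (4,1)=O, (4,2)=O.
Same type (O): 6 of 8.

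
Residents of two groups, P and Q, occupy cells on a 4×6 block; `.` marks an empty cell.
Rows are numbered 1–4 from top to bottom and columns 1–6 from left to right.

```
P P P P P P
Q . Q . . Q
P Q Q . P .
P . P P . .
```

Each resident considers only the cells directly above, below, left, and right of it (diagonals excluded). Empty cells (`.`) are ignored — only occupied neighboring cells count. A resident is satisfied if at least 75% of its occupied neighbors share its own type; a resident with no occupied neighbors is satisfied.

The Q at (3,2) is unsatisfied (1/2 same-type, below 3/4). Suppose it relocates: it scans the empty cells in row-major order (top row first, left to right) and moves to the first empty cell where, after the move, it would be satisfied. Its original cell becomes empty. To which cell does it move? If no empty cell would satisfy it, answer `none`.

Vacating (3,2). Empty cells in order:
  (2,2): 2/3 same-type → still unsatisfied.
  (2,4): 1/2 same-type → still unsatisfied.
  (2,5): 1/3 same-type → still unsatisfied.
  (3,4): 1/3 same-type → still unsatisfied.
  (3,6): 1/2 same-type → still unsatisfied.
  (4,2): 0/2 same-type → still unsatisfied.
  (4,5): 0/2 same-type → still unsatisfied.
  (4,6): 0/0 same-type → satisfied — stop here.

(4,6)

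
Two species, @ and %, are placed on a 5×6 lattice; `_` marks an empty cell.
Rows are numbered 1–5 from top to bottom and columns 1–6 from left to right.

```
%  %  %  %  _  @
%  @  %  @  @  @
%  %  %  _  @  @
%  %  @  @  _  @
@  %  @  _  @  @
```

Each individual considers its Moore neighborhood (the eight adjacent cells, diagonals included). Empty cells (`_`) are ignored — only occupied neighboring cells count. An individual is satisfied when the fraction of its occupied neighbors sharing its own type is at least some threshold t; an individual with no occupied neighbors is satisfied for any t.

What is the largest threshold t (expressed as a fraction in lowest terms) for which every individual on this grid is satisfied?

Row 1: (1,1)% 2/3 · (1,2)% 4/5 · (1,3)% 3/5 · (1,4)% 2/4 · (1,6)@ 2/2
Row 2: (2,1)% 4/5 · (2,2)@ 0/8 · (2,3)% 5/7 · (2,4)@ 2/6 · (2,5)@ 5/6 · (2,6)@ 4/4
Row 3: (3,1)% 4/5 · (3,2)% 6/8 · (3,3)% 3/7 · (3,5)@ 6/6 · (3,6)@ 4/4
Row 4: (4,1)% 4/5 · (4,2)% 5/8 · (4,3)@ 2/6 · (4,4)@ 4/5 · (4,6)@ 4/4
Row 5: (5,1)@ 0/3 · (5,2)% 2/5 · (5,3)@ 2/4 · (5,5)@ 3/3 · (5,6)@ 2/2
The smallest same-type fraction is 0/8 at (2,2), which reduces to 0/1. Any threshold above that leaves this individual unsatisfied.

0/1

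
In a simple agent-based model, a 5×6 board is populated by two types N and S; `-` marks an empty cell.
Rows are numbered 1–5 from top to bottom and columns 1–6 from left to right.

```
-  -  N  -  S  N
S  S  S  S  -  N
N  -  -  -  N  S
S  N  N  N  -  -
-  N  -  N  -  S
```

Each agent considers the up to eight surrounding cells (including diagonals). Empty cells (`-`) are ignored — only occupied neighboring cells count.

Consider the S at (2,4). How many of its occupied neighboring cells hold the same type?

Occupied neighbors of (2,4): (1,3)=N, (1,5)=S, (2,3)=S, (3,5)=N.
Same type (S): 2 of 4.

2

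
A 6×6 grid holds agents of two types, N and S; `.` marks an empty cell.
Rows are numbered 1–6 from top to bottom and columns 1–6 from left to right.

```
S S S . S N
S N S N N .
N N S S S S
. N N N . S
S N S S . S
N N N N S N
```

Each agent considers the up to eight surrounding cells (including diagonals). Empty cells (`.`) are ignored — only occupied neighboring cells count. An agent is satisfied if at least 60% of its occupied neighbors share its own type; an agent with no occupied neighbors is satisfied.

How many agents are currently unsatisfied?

21

Row 1: (1,1)S 2/3 ✓ · (1,2)S 4/5 ✓ · (1,3)S 2/4 ✗ · (1,5)S 0/3 ✗ · (1,6)N 1/2 ✗
Row 2: (2,1)S 2/5 ✗ · (2,2)N 2/8 ✗ · (2,3)S 4/7 ✗ · (2,4)N 1/7 ✗ · (2,5)N 2/6 ✗
Row 3: (3,1)N 3/4 ✓ · (3,2)N 4/7 ✗ · (3,3)S 2/8 ✗ · (3,4)S 3/7 ✗ · (3,5)S 3/6 ✗ · (3,6)S 2/3 ✓
Row 4: (4,2)N 4/7 ✗ · (4,3)N 4/8 ✗ · (4,4)N 1/6 ✗ · (4,6)S 3/3 ✓
Row 5: (5,1)S 0/4 ✗ · (5,2)N 5/7 ✓ · (5,3)S 1/8 ✗ · (5,4)S 2/6 ✗ · (5,6)S 2/3 ✓
Row 6: (6,1)N 2/3 ✓ · (6,2)N 3/5 ✓ · (6,3)N 3/5 ✓ · (6,4)N 1/4 ✗ · (6,5)S 2/4 ✗ · (6,6)N 0/2 ✗
Unsatisfied: (1,3), (1,5), (1,6), (2,1), (2,2), (2,3), (2,4), (2,5), (3,2), (3,3), (3,4), (3,5), (4,2), (4,3), (4,4), (5,1), (5,3), (5,4), (6,4), (6,5), (6,6) — 21 in total.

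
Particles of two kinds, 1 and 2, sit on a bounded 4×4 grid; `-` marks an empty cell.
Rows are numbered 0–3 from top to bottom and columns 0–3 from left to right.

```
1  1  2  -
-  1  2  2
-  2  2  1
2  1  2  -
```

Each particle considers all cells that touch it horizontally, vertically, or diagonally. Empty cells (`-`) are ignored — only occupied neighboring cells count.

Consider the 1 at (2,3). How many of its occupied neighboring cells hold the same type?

Occupied neighbors of (2,3): (1,2)=2, (1,3)=2, (2,2)=2, (3,2)=2.
Same type (1): 0 of 4.

0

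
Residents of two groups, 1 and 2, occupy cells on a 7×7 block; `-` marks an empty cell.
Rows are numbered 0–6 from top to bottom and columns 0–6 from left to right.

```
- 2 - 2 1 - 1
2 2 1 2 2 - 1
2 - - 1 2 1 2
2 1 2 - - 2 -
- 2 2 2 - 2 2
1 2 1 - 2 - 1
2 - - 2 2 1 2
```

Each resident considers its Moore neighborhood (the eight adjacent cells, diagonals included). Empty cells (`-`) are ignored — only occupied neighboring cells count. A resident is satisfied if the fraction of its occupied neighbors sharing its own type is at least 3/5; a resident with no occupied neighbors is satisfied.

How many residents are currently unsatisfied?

16

(0,1)2 2/3 ok
(0,3)2 2/4 unhappy
(0,4)1 0/3 unhappy
(0,6)1 1/1 ok
(1,0)2 3/3 ok
(1,1)2 3/4 ok
(1,2)1 1/5 unhappy
(1,3)2 3/6 unhappy
(1,4)2 3/6 unhappy
(1,6)1 2/3 ok
(2,0)2 3/4 ok
(2,3)1 1/5 unhappy
(2,4)2 3/5 ok
(2,5)1 1/5 unhappy
(2,6)2 1/3 unhappy
(3,0)2 2/3 ok
(3,1)1 0/5 unhappy
(3,2)2 3/5 ok
(3,5)2 4/5 ok
(4,1)2 4/7 unhappy
(4,2)2 4/6 ok
(4,3)2 3/4 ok
(4,5)2 3/4 ok
(4,6)2 2/3 ok
(5,0)1 0/3 unhappy
(5,1)2 3/5 ok
(5,2)1 0/5 unhappy
(5,4)2 4/5 ok
(5,6)1 1/4 unhappy
(6,0)2 1/2 unhappy
(6,3)2 2/3 ok
(6,4)2 2/3 ok
(6,5)1 1/4 unhappy
(6,6)2 0/2 unhappy
Unsatisfied: (0,3), (0,4), (1,2), (1,3), (1,4), (2,3), (2,5), (2,6), (3,1), (4,1), (5,0), (5,2), (5,6), (6,0), (6,5), (6,6) — 16 in total.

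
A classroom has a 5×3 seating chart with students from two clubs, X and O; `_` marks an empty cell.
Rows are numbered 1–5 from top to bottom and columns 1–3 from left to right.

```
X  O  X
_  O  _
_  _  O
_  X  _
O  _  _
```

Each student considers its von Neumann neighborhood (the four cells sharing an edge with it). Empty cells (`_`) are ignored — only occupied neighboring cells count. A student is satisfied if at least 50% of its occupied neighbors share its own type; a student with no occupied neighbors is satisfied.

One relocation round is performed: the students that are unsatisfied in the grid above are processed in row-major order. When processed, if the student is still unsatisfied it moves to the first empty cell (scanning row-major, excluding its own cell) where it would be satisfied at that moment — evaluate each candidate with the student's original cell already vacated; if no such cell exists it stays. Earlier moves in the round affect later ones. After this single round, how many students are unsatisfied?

0

Initially unsatisfied (in order): (1,1), (1,2), (1,3).
  (1,1) → (3,1).
  (1,2): now satisfied by earlier moves; stays.
  (1,3) → (2,1).
Resulting grid:
_ O _
X O _
X _ O
_ X _
O _ _
All satisfied now.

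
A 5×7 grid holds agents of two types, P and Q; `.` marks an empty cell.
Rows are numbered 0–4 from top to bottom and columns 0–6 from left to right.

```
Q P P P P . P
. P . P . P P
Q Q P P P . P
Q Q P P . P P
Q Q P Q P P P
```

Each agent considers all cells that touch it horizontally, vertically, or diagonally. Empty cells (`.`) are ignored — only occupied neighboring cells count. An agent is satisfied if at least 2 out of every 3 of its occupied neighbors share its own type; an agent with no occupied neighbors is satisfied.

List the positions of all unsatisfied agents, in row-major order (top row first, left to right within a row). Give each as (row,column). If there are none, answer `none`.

(0,0), (1,1), (2,1), (3,1), (3,2), (4,1), (4,2), (4,3)

(0,0)Q 0/2 not
(0,1)P 2/3 satisfied
(0,2)P 4/4 satisfied
(0,3)P 3/3 satisfied
(0,4)P 3/3 satisfied
(0,6)P 2/2 satisfied
(1,1)P 3/6 not
(1,3)P 6/6 satisfied
(1,5)P 5/5 satisfied
(1,6)P 3/3 satisfied
(2,0)Q 3/4 satisfied
(2,1)Q 3/6 not
(2,2)P 5/7 satisfied
(2,3)P 5/5 satisfied
(2,4)P 5/5 satisfied
(2,6)P 4/4 satisfied
(3,0)Q 5/5 satisfied
(3,1)Q 5/8 not
(3,2)P 4/8 not
(3,3)P 6/7 satisfied
(3,5)P 6/6 satisfied
(3,6)P 4/4 satisfied
(4,0)Q 3/3 satisfied
(4,1)Q 3/5 not
(4,2)P 2/5 not
(4,3)Q 0/4 not
(4,4)P 3/4 satisfied
(4,5)P 4/4 satisfied
(4,6)P 3/3 satisfied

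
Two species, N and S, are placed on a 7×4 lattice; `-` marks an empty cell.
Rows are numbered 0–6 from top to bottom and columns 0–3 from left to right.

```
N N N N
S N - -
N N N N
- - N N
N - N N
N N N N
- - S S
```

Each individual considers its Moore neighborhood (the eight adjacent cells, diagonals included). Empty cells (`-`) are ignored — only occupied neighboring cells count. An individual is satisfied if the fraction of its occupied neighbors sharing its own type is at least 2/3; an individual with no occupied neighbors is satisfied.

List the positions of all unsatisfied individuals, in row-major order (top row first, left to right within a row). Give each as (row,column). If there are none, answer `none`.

(1,0), (5,3), (6,2), (6,3)

Row 0: (0,0)N 2/3 ok · (0,1)N 3/4 ok · (0,2)N 3/3 ok · (0,3)N 1/1 ok
Row 1: (1,0)S 0/5 unhappy · (1,1)N 6/7 ok
Row 2: (2,0)N 2/3 ok · (2,1)N 4/5 ok · (2,2)N 5/5 ok · (2,3)N 3/3 ok
Row 3: (3,2)N 6/6 ok · (3,3)N 5/5 ok
Row 4: (4,0)N 2/2 ok · (4,2)N 6/6 ok · (4,3)N 5/5 ok
Row 5: (5,0)N 2/2 ok · (5,1)N 4/5 ok · (5,2)N 4/6 ok · (5,3)N 3/5 unhappy
Row 6: (6,2)S 1/4 unhappy · (6,3)S 1/3 unhappy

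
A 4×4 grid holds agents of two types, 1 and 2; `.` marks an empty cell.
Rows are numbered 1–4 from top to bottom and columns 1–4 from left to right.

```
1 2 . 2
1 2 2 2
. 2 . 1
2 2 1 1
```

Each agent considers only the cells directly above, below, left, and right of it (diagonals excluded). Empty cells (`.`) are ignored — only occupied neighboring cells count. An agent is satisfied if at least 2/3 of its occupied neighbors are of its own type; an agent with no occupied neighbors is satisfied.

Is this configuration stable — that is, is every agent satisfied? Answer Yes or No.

No

(1,1)1 1/2 unhappy
(1,2)2 1/2 unhappy
(1,4)2 1/1 ok
(2,1)1 1/2 unhappy
(2,2)2 3/4 ok
(2,3)2 2/2 ok
(2,4)2 2/3 ok
(3,2)2 2/2 ok
(3,4)1 1/2 unhappy
(4,1)2 1/1 ok
(4,2)2 2/3 ok
(4,3)1 1/2 unhappy
(4,4)1 2/2 ok
For instance (1,1) has only 1/2 same-type neighbors, below 2/3.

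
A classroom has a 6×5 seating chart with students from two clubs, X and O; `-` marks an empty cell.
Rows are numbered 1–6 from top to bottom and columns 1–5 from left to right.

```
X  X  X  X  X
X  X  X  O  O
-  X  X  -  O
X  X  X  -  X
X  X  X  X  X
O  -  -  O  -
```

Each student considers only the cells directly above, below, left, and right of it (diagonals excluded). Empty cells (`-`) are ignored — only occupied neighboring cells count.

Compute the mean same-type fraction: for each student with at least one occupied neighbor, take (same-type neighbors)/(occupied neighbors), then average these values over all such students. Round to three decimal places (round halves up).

0.760

Row 1: (1,1)X 2/2 · (1,2)X 3/3 · (1,3)X 3/3 · (1,4)X 2/3 · (1,5)X 1/2
Row 2: (2,1)X 2/2 · (2,2)X 4/4 · (2,3)X 3/4 · (2,4)O 1/3 · (2,5)O 2/3
Row 3: (3,2)X 3/3 · (3,3)X 3/3 · (3,5)O 1/2
Row 4: (4,1)X 2/2 · (4,2)X 4/4 · (4,3)X 3/3 · (4,5)X 1/2
Row 5: (5,1)X 2/3 · (5,2)X 3/3 · (5,3)X 3/3 · (5,4)X 2/3 · (5,5)X 2/2
Row 6: (6,1)O 0/1 · (6,4)O 0/1
Sum over 24 students: 2/2 + 3/3 + 3/3 + 2/3 + 1/2 + 2/2 + 4/4 + 3/4 + 1/3 + 2/3 + 3/3 + 3/3 + 1/2 + 2/2 + 4/4 + 3/3 + 1/2 + 2/3 + 3/3 + 3/3 + 2/3 + 2/2 + 0/1 + 0/1 = 73/4; mean = 73/4 ÷ 24 = 73/96 = 0.760416… → 0.760.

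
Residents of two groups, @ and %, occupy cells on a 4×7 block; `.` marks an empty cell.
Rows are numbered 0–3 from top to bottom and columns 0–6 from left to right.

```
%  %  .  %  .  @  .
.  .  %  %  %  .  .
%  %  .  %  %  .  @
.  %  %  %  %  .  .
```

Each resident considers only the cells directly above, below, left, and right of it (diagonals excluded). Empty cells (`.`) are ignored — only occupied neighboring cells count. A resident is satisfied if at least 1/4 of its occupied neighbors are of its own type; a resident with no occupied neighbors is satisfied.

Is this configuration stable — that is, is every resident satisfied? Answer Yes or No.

Yes

(0,0)% 1/1 ✓
(0,1)% 1/1 ✓
(0,3)% 1/1 ✓
(0,5)@ 0/0 ✓
(1,2)% 1/1 ✓
(1,3)% 4/4 ✓
(1,4)% 2/2 ✓
(2,0)% 1/1 ✓
(2,1)% 2/2 ✓
(2,3)% 3/3 ✓
(2,4)% 3/3 ✓
(2,6)@ 0/0 ✓
(3,1)% 2/2 ✓
(3,2)% 2/2 ✓
(3,3)% 3/3 ✓
(3,4)% 2/2 ✓
All meet the threshold, so the configuration is stable.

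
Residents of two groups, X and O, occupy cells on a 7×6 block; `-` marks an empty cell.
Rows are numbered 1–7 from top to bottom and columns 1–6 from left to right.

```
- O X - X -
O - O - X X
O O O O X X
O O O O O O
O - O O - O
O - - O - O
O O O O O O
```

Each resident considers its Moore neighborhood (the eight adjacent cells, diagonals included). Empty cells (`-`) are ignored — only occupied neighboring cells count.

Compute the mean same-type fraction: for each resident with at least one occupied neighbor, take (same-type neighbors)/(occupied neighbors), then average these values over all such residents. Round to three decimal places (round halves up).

Row 1: (1,2)O 2/3 · (1,3)X 0/2 · (1,5)X 2/2
Row 2: (2,1)O 3/3 · (2,3)O 4/5 · (2,5)X 4/5 · (2,6)X 4/4
Row 3: (3,1)O 4/4 · (3,2)O 7/7 · (3,3)O 6/6 · (3,4)O 5/7 · (3,5)X 3/7 · (3,6)X 3/5
Row 4: (4,1)O 4/4 · (4,2)O 7/7 · (4,3)O 7/7 · (4,4)O 6/7 · (4,5)O 5/7 · (4,6)O 2/4
Row 5: (5,1)O 3/3 · (5,3)O 5/5 · (5,4)O 5/5 · (5,6)O 3/3
Row 6: (6,1)O 3/3 · (6,4)O 5/5 · (6,6)O 3/3
Row 7: (7,1)O 2/2 · (7,2)O 3/3 · (7,3)O 3/3 · (7,4)O 3/3 · (7,5)O 4/4 · (7,6)O 2/2
Sum over 32 residents: 2/3 + 0/2 + 2/2 + 3/3 + 4/5 + 4/5 + 4/4 + 4/4 + 7/7 + 6/6 + 5/7 + 3/7 + 3/5 + 4/4 + 7/7 + 7/7 + 6/7 + 5/7 + 2/4 + 3/3 + 5/5 + 5/5 + 3/3 + 3/3 + 5/5 + 3/3 + 2/2 + 3/3 + 3/3 + 3/3 + 4/4 + 2/2 = 5897/210; mean = 5897/210 ÷ 32 = 5897/6720 = 0.877529… → 0.878.

0.878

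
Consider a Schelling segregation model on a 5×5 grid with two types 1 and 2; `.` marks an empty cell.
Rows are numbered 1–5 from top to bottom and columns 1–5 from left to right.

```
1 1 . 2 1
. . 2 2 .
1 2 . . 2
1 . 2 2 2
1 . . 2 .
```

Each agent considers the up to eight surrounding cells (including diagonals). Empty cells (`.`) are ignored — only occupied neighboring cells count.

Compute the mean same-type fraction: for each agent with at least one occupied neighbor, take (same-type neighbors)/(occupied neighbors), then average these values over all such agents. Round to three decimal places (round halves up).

0.756

Row 1: (1,1)1 1/1 · (1,2)1 1/2 · (1,4)2 2/3 · (1,5)1 0/2
Row 2: (2,3)2 3/4 · (2,4)2 3/4
Row 3: (3,1)1 1/2 · (3,2)2 2/4 · (3,5)2 3/3
Row 4: (4,1)1 2/3 · (4,3)2 3/3 · (4,4)2 4/4 · (4,5)2 3/3
Row 5: (5,1)1 1/1 · (5,4)2 3/3
Sum over 15 agents: 1/1 + 1/2 + 2/3 + 0/2 + 3/4 + 3/4 + 1/2 + 2/4 + 3/3 + 2/3 + 3/3 + 4/4 + 3/3 + 1/1 + 3/3 = 34/3; mean = 34/3 ÷ 15 = 34/45 = 0.755555… → 0.756.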